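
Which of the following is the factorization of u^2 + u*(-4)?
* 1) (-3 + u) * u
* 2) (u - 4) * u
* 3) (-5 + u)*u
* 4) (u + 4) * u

We need to factor u^2 + u*(-4).
The factored form is (u - 4) * u.
2) (u - 4) * u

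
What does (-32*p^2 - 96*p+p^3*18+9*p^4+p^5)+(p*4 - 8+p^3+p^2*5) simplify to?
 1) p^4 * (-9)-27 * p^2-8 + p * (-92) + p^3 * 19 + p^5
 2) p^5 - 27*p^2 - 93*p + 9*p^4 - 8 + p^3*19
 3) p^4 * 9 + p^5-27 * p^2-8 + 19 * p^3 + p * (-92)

Adding the polynomials and combining like terms:
(-32*p^2 - 96*p + p^3*18 + 9*p^4 + p^5) + (p*4 - 8 + p^3 + p^2*5)
= p^4 * 9 + p^5-27 * p^2-8 + 19 * p^3 + p * (-92)
3) p^4 * 9 + p^5-27 * p^2-8 + 19 * p^3 + p * (-92)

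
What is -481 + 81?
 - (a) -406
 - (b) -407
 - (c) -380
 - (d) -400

-481 + 81 = -400
d) -400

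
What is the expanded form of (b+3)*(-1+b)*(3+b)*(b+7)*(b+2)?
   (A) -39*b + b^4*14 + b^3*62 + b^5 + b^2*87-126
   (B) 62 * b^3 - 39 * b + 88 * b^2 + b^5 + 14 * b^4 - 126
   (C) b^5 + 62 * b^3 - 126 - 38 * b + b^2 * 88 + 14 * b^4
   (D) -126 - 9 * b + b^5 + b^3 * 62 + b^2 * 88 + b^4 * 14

Expanding (b+3)*(-1+b)*(3+b)*(b+7)*(b+2):
= 62 * b^3 - 39 * b + 88 * b^2 + b^5 + 14 * b^4 - 126
B) 62 * b^3 - 39 * b + 88 * b^2 + b^5 + 14 * b^4 - 126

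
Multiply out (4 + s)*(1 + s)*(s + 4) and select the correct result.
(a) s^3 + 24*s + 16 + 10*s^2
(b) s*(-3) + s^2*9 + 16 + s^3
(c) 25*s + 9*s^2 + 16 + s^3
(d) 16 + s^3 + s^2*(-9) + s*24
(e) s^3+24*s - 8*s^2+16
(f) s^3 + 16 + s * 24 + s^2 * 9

Expanding (4 + s)*(1 + s)*(s + 4):
= s^3 + 16 + s * 24 + s^2 * 9
f) s^3 + 16 + s * 24 + s^2 * 9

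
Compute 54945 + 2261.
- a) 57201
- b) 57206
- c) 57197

54945 + 2261 = 57206
b) 57206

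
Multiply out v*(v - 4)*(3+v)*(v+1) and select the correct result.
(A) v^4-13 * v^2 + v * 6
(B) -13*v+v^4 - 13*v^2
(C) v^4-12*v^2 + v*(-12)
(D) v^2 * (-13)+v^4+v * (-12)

Expanding v*(v - 4)*(3+v)*(v+1):
= v^2 * (-13)+v^4+v * (-12)
D) v^2 * (-13)+v^4+v * (-12)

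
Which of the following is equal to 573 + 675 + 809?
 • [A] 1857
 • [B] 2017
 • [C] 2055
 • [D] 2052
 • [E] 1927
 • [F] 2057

First: 573 + 675 = 1248
Then: 1248 + 809 = 2057
F) 2057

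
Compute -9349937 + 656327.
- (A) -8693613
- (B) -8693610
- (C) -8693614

-9349937 + 656327 = -8693610
B) -8693610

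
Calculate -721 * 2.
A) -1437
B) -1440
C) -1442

-721 * 2 = -1442
C) -1442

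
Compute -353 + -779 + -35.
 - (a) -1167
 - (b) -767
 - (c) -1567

First: -353 + -779 = -1132
Then: -1132 + -35 = -1167
a) -1167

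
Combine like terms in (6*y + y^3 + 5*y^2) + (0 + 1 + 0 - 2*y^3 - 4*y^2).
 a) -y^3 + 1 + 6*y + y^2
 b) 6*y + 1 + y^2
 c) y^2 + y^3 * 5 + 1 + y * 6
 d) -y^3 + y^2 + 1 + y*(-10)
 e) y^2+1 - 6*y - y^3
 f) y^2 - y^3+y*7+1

Adding the polynomials and combining like terms:
(6*y + y^3 + 5*y^2) + (0 + 1 + 0 - 2*y^3 - 4*y^2)
= -y^3 + 1 + 6*y + y^2
a) -y^3 + 1 + 6*y + y^2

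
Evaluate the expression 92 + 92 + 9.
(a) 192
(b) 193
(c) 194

First: 92 + 92 = 184
Then: 184 + 9 = 193
b) 193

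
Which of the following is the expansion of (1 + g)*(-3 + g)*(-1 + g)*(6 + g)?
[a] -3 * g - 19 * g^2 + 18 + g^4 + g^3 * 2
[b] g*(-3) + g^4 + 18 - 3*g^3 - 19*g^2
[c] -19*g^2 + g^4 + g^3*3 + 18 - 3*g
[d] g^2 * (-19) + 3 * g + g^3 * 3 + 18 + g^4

Expanding (1 + g)*(-3 + g)*(-1 + g)*(6 + g):
= -19*g^2 + g^4 + g^3*3 + 18 - 3*g
c) -19*g^2 + g^4 + g^3*3 + 18 - 3*g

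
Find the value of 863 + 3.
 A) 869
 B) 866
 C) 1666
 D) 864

863 + 3 = 866
B) 866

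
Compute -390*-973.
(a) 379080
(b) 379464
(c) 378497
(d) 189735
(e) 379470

-390 * -973 = 379470
e) 379470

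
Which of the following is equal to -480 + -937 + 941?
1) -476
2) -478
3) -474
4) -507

First: -480 + -937 = -1417
Then: -1417 + 941 = -476
1) -476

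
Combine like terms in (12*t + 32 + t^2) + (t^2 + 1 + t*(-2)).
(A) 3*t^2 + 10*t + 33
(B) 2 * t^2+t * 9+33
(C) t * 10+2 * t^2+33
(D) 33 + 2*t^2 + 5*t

Adding the polynomials and combining like terms:
(12*t + 32 + t^2) + (t^2 + 1 + t*(-2))
= t * 10+2 * t^2+33
C) t * 10+2 * t^2+33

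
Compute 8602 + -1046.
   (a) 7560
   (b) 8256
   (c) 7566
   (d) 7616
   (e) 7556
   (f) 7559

8602 + -1046 = 7556
e) 7556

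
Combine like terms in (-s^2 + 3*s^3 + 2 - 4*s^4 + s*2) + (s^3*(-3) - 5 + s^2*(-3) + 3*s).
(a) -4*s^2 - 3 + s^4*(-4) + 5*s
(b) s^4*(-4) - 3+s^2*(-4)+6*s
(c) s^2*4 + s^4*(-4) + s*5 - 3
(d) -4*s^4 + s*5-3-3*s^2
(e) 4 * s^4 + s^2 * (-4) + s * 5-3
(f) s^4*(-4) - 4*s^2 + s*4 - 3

Adding the polynomials and combining like terms:
(-s^2 + 3*s^3 + 2 - 4*s^4 + s*2) + (s^3*(-3) - 5 + s^2*(-3) + 3*s)
= -4*s^2 - 3 + s^4*(-4) + 5*s
a) -4*s^2 - 3 + s^4*(-4) + 5*s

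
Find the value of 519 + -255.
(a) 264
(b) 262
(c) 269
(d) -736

519 + -255 = 264
a) 264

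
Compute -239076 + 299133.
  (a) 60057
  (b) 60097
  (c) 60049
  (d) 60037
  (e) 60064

-239076 + 299133 = 60057
a) 60057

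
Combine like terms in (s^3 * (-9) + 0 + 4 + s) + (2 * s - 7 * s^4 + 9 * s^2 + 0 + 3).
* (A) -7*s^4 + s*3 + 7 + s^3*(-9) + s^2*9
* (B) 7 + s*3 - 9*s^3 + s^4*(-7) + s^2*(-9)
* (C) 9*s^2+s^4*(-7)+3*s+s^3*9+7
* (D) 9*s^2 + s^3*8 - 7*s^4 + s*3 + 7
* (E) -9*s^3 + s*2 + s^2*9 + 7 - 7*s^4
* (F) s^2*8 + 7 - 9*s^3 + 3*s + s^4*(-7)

Adding the polynomials and combining like terms:
(s^3*(-9) + 0 + 4 + s) + (2*s - 7*s^4 + 9*s^2 + 0 + 3)
= -7*s^4 + s*3 + 7 + s^3*(-9) + s^2*9
A) -7*s^4 + s*3 + 7 + s^3*(-9) + s^2*9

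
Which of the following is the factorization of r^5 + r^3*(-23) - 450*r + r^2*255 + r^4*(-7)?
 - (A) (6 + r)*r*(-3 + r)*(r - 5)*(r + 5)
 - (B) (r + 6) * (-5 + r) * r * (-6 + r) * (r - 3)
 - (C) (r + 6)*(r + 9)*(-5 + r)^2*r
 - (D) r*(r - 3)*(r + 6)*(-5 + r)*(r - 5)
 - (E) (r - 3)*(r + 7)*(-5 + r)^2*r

We need to factor r^5 + r^3*(-23) - 450*r + r^2*255 + r^4*(-7).
The factored form is r*(r - 3)*(r + 6)*(-5 + r)*(r - 5).
D) r*(r - 3)*(r + 6)*(-5 + r)*(r - 5)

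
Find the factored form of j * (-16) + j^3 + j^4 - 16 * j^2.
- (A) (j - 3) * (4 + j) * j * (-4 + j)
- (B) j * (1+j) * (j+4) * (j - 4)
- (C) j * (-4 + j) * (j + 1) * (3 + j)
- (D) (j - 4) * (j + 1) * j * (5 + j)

We need to factor j * (-16) + j^3 + j^4 - 16 * j^2.
The factored form is j * (1+j) * (j+4) * (j - 4).
B) j * (1+j) * (j+4) * (j - 4)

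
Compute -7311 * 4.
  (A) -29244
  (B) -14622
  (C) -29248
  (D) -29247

-7311 * 4 = -29244
A) -29244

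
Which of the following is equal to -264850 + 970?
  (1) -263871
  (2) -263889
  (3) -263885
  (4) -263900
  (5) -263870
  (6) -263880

-264850 + 970 = -263880
6) -263880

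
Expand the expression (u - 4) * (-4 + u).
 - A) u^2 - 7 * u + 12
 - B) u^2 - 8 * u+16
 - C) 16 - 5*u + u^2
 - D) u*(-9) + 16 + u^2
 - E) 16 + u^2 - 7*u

Expanding (u - 4) * (-4 + u):
= u^2 - 8 * u+16
B) u^2 - 8 * u+16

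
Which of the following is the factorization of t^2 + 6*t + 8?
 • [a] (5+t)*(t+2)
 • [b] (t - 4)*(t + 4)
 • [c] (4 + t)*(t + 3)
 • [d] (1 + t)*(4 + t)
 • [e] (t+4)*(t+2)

We need to factor t^2 + 6*t + 8.
The factored form is (t+4)*(t+2).
e) (t+4)*(t+2)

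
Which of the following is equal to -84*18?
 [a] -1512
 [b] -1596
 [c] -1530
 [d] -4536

-84 * 18 = -1512
a) -1512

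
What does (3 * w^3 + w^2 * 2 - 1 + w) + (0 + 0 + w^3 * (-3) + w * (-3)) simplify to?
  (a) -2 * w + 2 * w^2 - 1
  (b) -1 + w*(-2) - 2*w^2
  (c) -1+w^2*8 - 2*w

Adding the polynomials and combining like terms:
(3*w^3 + w^2*2 - 1 + w) + (0 + 0 + w^3*(-3) + w*(-3))
= -2 * w + 2 * w^2 - 1
a) -2 * w + 2 * w^2 - 1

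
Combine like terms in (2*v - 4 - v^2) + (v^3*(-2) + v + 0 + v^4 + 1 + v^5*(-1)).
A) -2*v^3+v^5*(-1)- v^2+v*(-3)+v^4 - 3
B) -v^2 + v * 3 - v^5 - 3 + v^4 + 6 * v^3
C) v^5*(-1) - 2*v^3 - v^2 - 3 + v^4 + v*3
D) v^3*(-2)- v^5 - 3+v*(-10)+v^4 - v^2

Adding the polynomials and combining like terms:
(2*v - 4 - v^2) + (v^3*(-2) + v + 0 + v^4 + 1 + v^5*(-1))
= v^5*(-1) - 2*v^3 - v^2 - 3 + v^4 + v*3
C) v^5*(-1) - 2*v^3 - v^2 - 3 + v^4 + v*3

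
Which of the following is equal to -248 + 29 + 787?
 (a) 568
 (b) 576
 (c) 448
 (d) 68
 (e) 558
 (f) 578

First: -248 + 29 = -219
Then: -219 + 787 = 568
a) 568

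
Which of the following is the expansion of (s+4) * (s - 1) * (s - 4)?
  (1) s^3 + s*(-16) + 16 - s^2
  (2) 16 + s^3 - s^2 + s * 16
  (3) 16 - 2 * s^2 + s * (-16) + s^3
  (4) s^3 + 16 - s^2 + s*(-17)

Expanding (s+4) * (s - 1) * (s - 4):
= s^3 + s*(-16) + 16 - s^2
1) s^3 + s*(-16) + 16 - s^2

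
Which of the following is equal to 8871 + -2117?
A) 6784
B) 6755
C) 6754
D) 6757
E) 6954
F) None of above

8871 + -2117 = 6754
C) 6754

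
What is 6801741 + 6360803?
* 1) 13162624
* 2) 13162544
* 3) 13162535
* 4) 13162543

6801741 + 6360803 = 13162544
2) 13162544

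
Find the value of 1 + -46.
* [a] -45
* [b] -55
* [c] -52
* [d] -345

1 + -46 = -45
a) -45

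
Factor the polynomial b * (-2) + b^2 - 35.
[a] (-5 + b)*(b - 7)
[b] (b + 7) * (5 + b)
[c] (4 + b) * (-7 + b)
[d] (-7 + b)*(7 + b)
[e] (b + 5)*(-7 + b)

We need to factor b * (-2) + b^2 - 35.
The factored form is (b + 5)*(-7 + b).
e) (b + 5)*(-7 + b)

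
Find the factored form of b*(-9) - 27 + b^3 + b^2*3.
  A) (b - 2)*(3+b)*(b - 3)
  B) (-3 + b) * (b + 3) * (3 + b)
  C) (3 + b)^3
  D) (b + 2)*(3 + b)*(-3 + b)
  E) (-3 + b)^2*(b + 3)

We need to factor b*(-9) - 27 + b^3 + b^2*3.
The factored form is (-3 + b) * (b + 3) * (3 + b).
B) (-3 + b) * (b + 3) * (3 + b)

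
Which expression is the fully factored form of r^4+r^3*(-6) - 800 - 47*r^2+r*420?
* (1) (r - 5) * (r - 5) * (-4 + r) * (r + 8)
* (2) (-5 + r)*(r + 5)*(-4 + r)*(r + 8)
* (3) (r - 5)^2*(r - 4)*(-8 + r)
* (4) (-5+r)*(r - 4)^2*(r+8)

We need to factor r^4+r^3*(-6) - 800 - 47*r^2+r*420.
The factored form is (r - 5) * (r - 5) * (-4 + r) * (r + 8).
1) (r - 5) * (r - 5) * (-4 + r) * (r + 8)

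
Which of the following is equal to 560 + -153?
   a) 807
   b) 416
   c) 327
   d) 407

560 + -153 = 407
d) 407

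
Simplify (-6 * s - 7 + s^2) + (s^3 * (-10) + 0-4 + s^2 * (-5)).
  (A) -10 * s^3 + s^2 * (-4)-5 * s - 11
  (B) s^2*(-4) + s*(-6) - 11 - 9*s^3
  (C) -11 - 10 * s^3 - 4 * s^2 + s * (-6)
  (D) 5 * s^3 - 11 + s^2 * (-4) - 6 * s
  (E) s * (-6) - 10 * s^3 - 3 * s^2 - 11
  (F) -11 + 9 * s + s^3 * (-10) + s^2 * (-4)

Adding the polynomials and combining like terms:
(-6*s - 7 + s^2) + (s^3*(-10) + 0 - 4 + s^2*(-5))
= -11 - 10 * s^3 - 4 * s^2 + s * (-6)
C) -11 - 10 * s^3 - 4 * s^2 + s * (-6)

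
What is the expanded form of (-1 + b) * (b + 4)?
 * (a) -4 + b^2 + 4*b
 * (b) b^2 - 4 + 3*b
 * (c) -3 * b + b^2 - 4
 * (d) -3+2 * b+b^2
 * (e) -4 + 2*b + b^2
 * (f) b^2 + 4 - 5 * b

Expanding (-1 + b) * (b + 4):
= b^2 - 4 + 3*b
b) b^2 - 4 + 3*b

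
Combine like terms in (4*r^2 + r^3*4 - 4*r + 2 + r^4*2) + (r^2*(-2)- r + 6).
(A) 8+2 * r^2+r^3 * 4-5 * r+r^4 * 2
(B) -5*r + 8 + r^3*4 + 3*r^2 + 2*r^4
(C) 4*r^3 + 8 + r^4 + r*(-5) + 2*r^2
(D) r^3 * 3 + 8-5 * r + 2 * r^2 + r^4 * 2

Adding the polynomials and combining like terms:
(4*r^2 + r^3*4 - 4*r + 2 + r^4*2) + (r^2*(-2) - r + 6)
= 8+2 * r^2+r^3 * 4-5 * r+r^4 * 2
A) 8+2 * r^2+r^3 * 4-5 * r+r^4 * 2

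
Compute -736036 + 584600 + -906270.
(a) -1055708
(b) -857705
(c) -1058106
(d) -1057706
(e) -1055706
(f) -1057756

First: -736036 + 584600 = -151436
Then: -151436 + -906270 = -1057706
d) -1057706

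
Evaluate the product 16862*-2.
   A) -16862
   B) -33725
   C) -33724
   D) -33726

16862 * -2 = -33724
C) -33724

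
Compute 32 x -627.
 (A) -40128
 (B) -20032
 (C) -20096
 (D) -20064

32 * -627 = -20064
D) -20064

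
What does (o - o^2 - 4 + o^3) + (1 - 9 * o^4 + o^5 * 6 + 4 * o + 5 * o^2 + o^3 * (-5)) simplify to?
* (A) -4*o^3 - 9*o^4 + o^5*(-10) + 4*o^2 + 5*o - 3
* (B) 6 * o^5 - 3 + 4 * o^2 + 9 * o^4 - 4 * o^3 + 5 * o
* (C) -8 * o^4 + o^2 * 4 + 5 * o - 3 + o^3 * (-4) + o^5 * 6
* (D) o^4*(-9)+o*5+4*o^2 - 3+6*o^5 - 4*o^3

Adding the polynomials and combining like terms:
(o - o^2 - 4 + o^3) + (1 - 9*o^4 + o^5*6 + 4*o + 5*o^2 + o^3*(-5))
= o^4*(-9)+o*5+4*o^2 - 3+6*o^5 - 4*o^3
D) o^4*(-9)+o*5+4*o^2 - 3+6*o^5 - 4*o^3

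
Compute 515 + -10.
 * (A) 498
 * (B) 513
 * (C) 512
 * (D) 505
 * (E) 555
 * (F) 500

515 + -10 = 505
D) 505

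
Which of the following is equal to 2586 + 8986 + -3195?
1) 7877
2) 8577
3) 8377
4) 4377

First: 2586 + 8986 = 11572
Then: 11572 + -3195 = 8377
3) 8377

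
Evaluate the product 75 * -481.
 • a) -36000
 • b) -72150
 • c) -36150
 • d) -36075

75 * -481 = -36075
d) -36075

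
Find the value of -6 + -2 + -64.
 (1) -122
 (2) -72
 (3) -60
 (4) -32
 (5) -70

First: -6 + -2 = -8
Then: -8 + -64 = -72
2) -72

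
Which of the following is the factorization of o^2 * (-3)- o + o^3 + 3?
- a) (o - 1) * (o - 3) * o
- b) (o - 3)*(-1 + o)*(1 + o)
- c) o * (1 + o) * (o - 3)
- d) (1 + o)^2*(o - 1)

We need to factor o^2 * (-3)- o + o^3 + 3.
The factored form is (o - 3)*(-1 + o)*(1 + o).
b) (o - 3)*(-1 + o)*(1 + o)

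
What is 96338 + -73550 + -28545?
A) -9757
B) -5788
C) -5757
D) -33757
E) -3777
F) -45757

First: 96338 + -73550 = 22788
Then: 22788 + -28545 = -5757
C) -5757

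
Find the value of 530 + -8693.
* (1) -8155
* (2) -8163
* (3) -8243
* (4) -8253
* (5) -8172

530 + -8693 = -8163
2) -8163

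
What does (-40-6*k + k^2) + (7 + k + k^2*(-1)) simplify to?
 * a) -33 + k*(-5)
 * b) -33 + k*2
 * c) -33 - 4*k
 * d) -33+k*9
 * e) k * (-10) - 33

Adding the polynomials and combining like terms:
(-40 - 6*k + k^2) + (7 + k + k^2*(-1))
= -33 + k*(-5)
a) -33 + k*(-5)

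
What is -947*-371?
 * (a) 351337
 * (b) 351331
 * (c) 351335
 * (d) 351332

-947 * -371 = 351337
a) 351337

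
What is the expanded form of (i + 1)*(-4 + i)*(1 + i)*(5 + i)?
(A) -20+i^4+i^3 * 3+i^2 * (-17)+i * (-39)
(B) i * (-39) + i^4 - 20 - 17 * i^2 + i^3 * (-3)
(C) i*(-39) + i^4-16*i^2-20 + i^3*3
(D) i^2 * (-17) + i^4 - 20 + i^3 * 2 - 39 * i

Expanding (i + 1)*(-4 + i)*(1 + i)*(5 + i):
= -20+i^4+i^3 * 3+i^2 * (-17)+i * (-39)
A) -20+i^4+i^3 * 3+i^2 * (-17)+i * (-39)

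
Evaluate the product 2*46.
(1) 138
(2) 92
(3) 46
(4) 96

2 * 46 = 92
2) 92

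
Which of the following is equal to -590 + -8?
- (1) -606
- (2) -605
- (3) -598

-590 + -8 = -598
3) -598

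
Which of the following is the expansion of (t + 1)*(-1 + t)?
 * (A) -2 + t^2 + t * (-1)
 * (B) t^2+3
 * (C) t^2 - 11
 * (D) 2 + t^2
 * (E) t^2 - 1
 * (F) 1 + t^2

Expanding (t + 1)*(-1 + t):
= t^2 - 1
E) t^2 - 1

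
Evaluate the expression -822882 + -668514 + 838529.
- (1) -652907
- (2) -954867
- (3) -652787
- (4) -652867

First: -822882 + -668514 = -1491396
Then: -1491396 + 838529 = -652867
4) -652867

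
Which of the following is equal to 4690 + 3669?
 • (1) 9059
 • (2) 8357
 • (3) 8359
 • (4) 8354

4690 + 3669 = 8359
3) 8359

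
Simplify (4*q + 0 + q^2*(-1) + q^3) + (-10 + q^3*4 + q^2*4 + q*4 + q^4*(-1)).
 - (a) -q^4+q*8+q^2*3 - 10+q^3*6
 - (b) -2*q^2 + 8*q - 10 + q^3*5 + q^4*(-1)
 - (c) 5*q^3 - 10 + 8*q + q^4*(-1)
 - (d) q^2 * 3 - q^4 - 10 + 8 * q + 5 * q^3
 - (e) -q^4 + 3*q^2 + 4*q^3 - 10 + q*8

Adding the polynomials and combining like terms:
(4*q + 0 + q^2*(-1) + q^3) + (-10 + q^3*4 + q^2*4 + q*4 + q^4*(-1))
= q^2 * 3 - q^4 - 10 + 8 * q + 5 * q^3
d) q^2 * 3 - q^4 - 10 + 8 * q + 5 * q^3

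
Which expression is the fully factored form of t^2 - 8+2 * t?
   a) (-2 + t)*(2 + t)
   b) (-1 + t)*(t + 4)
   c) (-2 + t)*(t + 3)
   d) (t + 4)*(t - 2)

We need to factor t^2 - 8+2 * t.
The factored form is (t + 4)*(t - 2).
d) (t + 4)*(t - 2)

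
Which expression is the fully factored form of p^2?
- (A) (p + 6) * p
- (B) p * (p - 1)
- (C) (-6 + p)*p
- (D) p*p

We need to factor p^2.
The factored form is p*p.
D) p*p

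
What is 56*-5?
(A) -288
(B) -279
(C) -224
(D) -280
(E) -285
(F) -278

56 * -5 = -280
D) -280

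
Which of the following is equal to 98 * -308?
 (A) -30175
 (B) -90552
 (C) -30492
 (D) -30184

98 * -308 = -30184
D) -30184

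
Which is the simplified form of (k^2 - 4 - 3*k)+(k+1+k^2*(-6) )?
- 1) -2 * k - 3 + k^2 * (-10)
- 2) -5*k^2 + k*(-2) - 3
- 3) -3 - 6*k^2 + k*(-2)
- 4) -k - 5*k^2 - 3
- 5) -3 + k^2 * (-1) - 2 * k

Adding the polynomials and combining like terms:
(k^2 - 4 - 3*k) + (k + 1 + k^2*(-6))
= -5*k^2 + k*(-2) - 3
2) -5*k^2 + k*(-2) - 3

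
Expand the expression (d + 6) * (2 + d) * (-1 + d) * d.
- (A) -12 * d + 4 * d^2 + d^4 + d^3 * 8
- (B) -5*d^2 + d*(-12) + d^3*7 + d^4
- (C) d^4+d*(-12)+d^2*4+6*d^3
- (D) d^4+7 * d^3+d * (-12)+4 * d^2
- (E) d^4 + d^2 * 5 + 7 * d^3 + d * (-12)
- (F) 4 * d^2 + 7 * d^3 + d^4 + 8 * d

Expanding (d + 6) * (2 + d) * (-1 + d) * d:
= d^4+7 * d^3+d * (-12)+4 * d^2
D) d^4+7 * d^3+d * (-12)+4 * d^2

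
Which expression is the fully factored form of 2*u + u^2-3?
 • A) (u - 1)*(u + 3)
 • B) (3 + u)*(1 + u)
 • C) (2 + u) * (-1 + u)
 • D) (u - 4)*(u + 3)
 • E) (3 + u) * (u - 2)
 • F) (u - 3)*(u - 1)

We need to factor 2*u + u^2-3.
The factored form is (u - 1)*(u + 3).
A) (u - 1)*(u + 3)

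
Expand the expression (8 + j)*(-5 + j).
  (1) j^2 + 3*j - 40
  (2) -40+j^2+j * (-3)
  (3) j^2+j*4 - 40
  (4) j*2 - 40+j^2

Expanding (8 + j)*(-5 + j):
= j^2 + 3*j - 40
1) j^2 + 3*j - 40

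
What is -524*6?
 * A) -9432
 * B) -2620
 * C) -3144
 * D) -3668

-524 * 6 = -3144
C) -3144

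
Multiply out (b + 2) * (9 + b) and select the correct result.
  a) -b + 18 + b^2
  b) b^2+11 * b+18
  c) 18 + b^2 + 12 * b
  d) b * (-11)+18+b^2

Expanding (b + 2) * (9 + b):
= b^2+11 * b+18
b) b^2+11 * b+18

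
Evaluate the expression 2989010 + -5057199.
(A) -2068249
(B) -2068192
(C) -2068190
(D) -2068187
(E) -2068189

2989010 + -5057199 = -2068189
E) -2068189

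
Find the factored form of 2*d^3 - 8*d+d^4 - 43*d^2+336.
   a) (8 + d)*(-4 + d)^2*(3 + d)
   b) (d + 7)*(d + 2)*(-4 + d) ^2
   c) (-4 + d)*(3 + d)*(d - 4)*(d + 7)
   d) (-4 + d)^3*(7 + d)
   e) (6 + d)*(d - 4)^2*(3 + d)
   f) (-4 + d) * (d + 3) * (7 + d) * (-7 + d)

We need to factor 2*d^3 - 8*d+d^4 - 43*d^2+336.
The factored form is (-4 + d)*(3 + d)*(d - 4)*(d + 7).
c) (-4 + d)*(3 + d)*(d - 4)*(d + 7)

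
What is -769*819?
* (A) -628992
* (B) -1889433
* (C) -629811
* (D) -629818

-769 * 819 = -629811
C) -629811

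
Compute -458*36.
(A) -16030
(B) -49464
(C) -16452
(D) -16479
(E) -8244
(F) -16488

-458 * 36 = -16488
F) -16488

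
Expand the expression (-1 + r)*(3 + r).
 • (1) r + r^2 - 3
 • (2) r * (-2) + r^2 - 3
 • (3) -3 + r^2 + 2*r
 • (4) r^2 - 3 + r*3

Expanding (-1 + r)*(3 + r):
= -3 + r^2 + 2*r
3) -3 + r^2 + 2*r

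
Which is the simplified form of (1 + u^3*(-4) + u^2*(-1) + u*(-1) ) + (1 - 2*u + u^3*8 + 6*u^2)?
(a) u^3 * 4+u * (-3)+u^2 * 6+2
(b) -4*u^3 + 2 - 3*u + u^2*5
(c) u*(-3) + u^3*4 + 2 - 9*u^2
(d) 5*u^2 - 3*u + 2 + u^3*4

Adding the polynomials and combining like terms:
(1 + u^3*(-4) + u^2*(-1) + u*(-1)) + (1 - 2*u + u^3*8 + 6*u^2)
= 5*u^2 - 3*u + 2 + u^3*4
d) 5*u^2 - 3*u + 2 + u^3*4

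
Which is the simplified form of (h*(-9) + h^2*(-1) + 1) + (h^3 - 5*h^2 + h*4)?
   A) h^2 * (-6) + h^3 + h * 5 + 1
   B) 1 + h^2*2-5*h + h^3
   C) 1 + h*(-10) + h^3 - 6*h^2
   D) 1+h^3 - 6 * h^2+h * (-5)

Adding the polynomials and combining like terms:
(h*(-9) + h^2*(-1) + 1) + (h^3 - 5*h^2 + h*4)
= 1+h^3 - 6 * h^2+h * (-5)
D) 1+h^3 - 6 * h^2+h * (-5)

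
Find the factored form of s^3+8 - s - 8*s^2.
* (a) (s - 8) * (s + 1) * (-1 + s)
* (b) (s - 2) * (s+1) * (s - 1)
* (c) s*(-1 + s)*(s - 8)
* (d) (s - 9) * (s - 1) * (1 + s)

We need to factor s^3+8 - s - 8*s^2.
The factored form is (s - 8) * (s + 1) * (-1 + s).
a) (s - 8) * (s + 1) * (-1 + s)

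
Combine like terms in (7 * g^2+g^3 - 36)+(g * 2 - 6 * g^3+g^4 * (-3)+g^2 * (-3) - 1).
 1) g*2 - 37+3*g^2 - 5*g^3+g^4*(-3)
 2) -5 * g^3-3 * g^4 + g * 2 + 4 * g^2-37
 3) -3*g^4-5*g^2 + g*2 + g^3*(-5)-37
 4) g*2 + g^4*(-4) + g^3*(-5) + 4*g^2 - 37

Adding the polynomials and combining like terms:
(7*g^2 + g^3 - 36) + (g*2 - 6*g^3 + g^4*(-3) + g^2*(-3) - 1)
= -5 * g^3-3 * g^4 + g * 2 + 4 * g^2-37
2) -5 * g^3-3 * g^4 + g * 2 + 4 * g^2-37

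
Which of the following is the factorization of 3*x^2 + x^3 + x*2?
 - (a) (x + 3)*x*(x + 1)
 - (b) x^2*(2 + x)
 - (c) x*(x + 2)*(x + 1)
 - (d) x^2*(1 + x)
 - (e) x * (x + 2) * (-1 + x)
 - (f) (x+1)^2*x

We need to factor 3*x^2 + x^3 + x*2.
The factored form is x*(x + 2)*(x + 1).
c) x*(x + 2)*(x + 1)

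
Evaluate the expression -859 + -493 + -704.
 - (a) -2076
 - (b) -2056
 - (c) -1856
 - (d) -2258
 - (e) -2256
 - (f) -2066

First: -859 + -493 = -1352
Then: -1352 + -704 = -2056
b) -2056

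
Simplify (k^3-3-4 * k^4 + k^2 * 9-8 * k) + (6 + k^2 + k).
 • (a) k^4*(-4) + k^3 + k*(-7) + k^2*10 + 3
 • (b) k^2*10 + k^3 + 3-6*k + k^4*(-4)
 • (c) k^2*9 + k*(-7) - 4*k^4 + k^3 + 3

Adding the polynomials and combining like terms:
(k^3 - 3 - 4*k^4 + k^2*9 - 8*k) + (6 + k^2 + k)
= k^4*(-4) + k^3 + k*(-7) + k^2*10 + 3
a) k^4*(-4) + k^3 + k*(-7) + k^2*10 + 3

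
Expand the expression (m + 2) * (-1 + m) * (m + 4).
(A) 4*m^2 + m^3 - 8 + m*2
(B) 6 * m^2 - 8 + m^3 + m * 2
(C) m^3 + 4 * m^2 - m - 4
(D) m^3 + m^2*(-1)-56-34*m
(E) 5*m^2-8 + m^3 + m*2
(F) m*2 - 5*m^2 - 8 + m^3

Expanding (m + 2) * (-1 + m) * (m + 4):
= 5*m^2-8 + m^3 + m*2
E) 5*m^2-8 + m^3 + m*2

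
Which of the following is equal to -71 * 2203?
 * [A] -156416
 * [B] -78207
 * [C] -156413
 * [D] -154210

-71 * 2203 = -156413
C) -156413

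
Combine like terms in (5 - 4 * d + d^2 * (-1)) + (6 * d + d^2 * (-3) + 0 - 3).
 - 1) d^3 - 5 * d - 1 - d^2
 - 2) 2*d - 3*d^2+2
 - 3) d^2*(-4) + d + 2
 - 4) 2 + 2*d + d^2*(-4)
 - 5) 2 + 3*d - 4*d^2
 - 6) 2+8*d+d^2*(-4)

Adding the polynomials and combining like terms:
(5 - 4*d + d^2*(-1)) + (6*d + d^2*(-3) + 0 - 3)
= 2 + 2*d + d^2*(-4)
4) 2 + 2*d + d^2*(-4)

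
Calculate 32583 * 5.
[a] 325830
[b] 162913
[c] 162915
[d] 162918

32583 * 5 = 162915
c) 162915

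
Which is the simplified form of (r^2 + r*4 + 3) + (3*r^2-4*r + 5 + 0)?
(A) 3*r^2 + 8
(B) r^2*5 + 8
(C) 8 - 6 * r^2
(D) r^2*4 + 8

Adding the polynomials and combining like terms:
(r^2 + r*4 + 3) + (3*r^2 - 4*r + 5 + 0)
= r^2*4 + 8
D) r^2*4 + 8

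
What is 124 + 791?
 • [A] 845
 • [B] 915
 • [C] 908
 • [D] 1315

124 + 791 = 915
B) 915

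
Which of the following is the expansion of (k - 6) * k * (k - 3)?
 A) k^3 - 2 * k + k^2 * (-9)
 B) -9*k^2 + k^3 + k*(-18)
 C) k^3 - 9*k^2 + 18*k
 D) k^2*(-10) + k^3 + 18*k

Expanding (k - 6) * k * (k - 3):
= k^3 - 9*k^2 + 18*k
C) k^3 - 9*k^2 + 18*k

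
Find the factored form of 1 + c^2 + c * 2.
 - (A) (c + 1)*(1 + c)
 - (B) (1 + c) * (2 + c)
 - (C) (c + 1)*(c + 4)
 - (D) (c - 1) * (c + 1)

We need to factor 1 + c^2 + c * 2.
The factored form is (c + 1)*(1 + c).
A) (c + 1)*(1 + c)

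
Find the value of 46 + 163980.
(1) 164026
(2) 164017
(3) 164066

46 + 163980 = 164026
1) 164026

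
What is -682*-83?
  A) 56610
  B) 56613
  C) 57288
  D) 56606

-682 * -83 = 56606
D) 56606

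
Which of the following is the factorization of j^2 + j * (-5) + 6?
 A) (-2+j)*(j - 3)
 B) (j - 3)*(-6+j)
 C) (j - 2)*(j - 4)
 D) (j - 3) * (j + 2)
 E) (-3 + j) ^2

We need to factor j^2 + j * (-5) + 6.
The factored form is (-2+j)*(j - 3).
A) (-2+j)*(j - 3)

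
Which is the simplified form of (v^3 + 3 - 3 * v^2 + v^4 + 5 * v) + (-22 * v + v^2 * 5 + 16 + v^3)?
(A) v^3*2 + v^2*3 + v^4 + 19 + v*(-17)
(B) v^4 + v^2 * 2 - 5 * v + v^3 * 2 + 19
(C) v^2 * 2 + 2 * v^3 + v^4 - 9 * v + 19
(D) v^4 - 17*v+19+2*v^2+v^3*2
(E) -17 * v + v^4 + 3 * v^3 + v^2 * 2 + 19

Adding the polynomials and combining like terms:
(v^3 + 3 - 3*v^2 + v^4 + 5*v) + (-22*v + v^2*5 + 16 + v^3)
= v^4 - 17*v+19+2*v^2+v^3*2
D) v^4 - 17*v+19+2*v^2+v^3*2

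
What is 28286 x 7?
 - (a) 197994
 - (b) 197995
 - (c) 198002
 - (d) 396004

28286 * 7 = 198002
c) 198002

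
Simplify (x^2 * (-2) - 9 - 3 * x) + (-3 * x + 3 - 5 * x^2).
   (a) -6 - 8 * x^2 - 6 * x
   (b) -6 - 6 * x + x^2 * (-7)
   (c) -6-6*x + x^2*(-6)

Adding the polynomials and combining like terms:
(x^2*(-2) - 9 - 3*x) + (-3*x + 3 - 5*x^2)
= -6 - 6 * x + x^2 * (-7)
b) -6 - 6 * x + x^2 * (-7)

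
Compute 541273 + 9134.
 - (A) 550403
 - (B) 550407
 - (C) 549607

541273 + 9134 = 550407
B) 550407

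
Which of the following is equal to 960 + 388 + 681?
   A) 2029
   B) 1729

First: 960 + 388 = 1348
Then: 1348 + 681 = 2029
A) 2029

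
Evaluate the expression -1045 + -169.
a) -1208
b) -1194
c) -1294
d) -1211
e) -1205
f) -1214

-1045 + -169 = -1214
f) -1214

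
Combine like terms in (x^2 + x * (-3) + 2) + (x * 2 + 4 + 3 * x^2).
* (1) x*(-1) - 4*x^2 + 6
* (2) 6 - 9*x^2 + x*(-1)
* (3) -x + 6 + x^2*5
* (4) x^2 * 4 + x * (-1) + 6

Adding the polynomials and combining like terms:
(x^2 + x*(-3) + 2) + (x*2 + 4 + 3*x^2)
= x^2 * 4 + x * (-1) + 6
4) x^2 * 4 + x * (-1) + 6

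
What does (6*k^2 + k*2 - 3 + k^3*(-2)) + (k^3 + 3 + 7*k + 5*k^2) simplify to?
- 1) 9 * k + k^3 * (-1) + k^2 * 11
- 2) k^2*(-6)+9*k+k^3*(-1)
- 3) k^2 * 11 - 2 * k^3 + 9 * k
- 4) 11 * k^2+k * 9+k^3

Adding the polynomials and combining like terms:
(6*k^2 + k*2 - 3 + k^3*(-2)) + (k^3 + 3 + 7*k + 5*k^2)
= 9 * k + k^3 * (-1) + k^2 * 11
1) 9 * k + k^3 * (-1) + k^2 * 11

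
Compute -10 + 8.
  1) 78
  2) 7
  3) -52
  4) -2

-10 + 8 = -2
4) -2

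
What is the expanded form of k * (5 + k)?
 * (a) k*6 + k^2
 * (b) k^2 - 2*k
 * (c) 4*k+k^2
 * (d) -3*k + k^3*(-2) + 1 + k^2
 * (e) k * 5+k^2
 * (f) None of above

Expanding k * (5 + k):
= k * 5+k^2
e) k * 5+k^2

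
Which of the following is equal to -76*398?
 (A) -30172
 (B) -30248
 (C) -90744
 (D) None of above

-76 * 398 = -30248
B) -30248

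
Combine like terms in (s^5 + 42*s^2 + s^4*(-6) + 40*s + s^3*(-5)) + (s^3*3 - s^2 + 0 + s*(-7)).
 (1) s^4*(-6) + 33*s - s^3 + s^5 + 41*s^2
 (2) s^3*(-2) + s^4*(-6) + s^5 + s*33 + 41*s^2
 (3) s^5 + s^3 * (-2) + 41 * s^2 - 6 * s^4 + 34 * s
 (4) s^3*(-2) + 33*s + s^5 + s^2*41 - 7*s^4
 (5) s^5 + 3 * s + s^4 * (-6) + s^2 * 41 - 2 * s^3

Adding the polynomials and combining like terms:
(s^5 + 42*s^2 + s^4*(-6) + 40*s + s^3*(-5)) + (s^3*3 - s^2 + 0 + s*(-7))
= s^3*(-2) + s^4*(-6) + s^5 + s*33 + 41*s^2
2) s^3*(-2) + s^4*(-6) + s^5 + s*33 + 41*s^2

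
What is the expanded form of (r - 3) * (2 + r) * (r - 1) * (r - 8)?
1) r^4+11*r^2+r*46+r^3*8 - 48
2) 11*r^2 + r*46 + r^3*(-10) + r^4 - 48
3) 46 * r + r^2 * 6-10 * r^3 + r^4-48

Expanding (r - 3) * (2 + r) * (r - 1) * (r - 8):
= 11*r^2 + r*46 + r^3*(-10) + r^4 - 48
2) 11*r^2 + r*46 + r^3*(-10) + r^4 - 48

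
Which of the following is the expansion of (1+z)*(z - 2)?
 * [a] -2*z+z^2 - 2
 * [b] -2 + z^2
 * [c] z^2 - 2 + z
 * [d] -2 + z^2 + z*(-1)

Expanding (1+z)*(z - 2):
= -2 + z^2 + z*(-1)
d) -2 + z^2 + z*(-1)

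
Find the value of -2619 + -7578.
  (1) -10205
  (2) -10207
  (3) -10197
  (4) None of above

-2619 + -7578 = -10197
3) -10197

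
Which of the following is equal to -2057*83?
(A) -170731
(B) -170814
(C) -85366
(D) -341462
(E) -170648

-2057 * 83 = -170731
A) -170731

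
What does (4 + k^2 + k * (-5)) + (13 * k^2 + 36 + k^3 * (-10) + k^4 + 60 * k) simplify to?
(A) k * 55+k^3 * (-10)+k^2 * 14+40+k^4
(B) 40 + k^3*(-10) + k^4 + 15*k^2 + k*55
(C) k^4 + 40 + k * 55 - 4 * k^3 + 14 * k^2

Adding the polynomials and combining like terms:
(4 + k^2 + k*(-5)) + (13*k^2 + 36 + k^3*(-10) + k^4 + 60*k)
= k * 55+k^3 * (-10)+k^2 * 14+40+k^4
A) k * 55+k^3 * (-10)+k^2 * 14+40+k^4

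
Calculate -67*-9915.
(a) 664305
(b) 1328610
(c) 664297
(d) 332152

-67 * -9915 = 664305
a) 664305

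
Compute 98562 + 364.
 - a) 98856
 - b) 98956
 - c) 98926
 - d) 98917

98562 + 364 = 98926
c) 98926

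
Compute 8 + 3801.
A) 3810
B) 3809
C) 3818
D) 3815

8 + 3801 = 3809
B) 3809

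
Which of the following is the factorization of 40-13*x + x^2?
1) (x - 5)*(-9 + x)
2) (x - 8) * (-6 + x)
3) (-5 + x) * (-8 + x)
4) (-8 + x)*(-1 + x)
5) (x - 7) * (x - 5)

We need to factor 40-13*x + x^2.
The factored form is (-5 + x) * (-8 + x).
3) (-5 + x) * (-8 + x)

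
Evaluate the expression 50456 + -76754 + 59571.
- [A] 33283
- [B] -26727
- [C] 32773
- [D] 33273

First: 50456 + -76754 = -26298
Then: -26298 + 59571 = 33273
D) 33273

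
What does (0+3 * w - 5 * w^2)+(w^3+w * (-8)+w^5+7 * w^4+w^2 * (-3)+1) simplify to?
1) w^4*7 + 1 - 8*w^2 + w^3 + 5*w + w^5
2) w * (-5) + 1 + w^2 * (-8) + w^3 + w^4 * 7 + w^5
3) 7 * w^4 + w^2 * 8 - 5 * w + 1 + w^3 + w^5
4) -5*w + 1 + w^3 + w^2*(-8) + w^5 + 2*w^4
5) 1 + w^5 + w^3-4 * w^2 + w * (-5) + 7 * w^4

Adding the polynomials and combining like terms:
(0 + 3*w - 5*w^2) + (w^3 + w*(-8) + w^5 + 7*w^4 + w^2*(-3) + 1)
= w * (-5) + 1 + w^2 * (-8) + w^3 + w^4 * 7 + w^5
2) w * (-5) + 1 + w^2 * (-8) + w^3 + w^4 * 7 + w^5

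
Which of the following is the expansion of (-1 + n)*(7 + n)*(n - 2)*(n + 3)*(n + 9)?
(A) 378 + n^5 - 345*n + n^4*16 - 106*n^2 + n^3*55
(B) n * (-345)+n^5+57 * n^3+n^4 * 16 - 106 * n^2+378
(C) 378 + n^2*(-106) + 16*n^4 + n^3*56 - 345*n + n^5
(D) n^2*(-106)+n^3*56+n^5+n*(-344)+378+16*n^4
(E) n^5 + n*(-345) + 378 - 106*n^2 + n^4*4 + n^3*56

Expanding (-1 + n)*(7 + n)*(n - 2)*(n + 3)*(n + 9):
= 378 + n^2*(-106) + 16*n^4 + n^3*56 - 345*n + n^5
C) 378 + n^2*(-106) + 16*n^4 + n^3*56 - 345*n + n^5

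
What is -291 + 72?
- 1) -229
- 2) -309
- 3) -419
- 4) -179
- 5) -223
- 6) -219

-291 + 72 = -219
6) -219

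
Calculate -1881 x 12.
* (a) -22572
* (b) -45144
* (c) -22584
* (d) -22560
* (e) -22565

-1881 * 12 = -22572
a) -22572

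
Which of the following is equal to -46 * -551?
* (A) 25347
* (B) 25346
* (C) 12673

-46 * -551 = 25346
B) 25346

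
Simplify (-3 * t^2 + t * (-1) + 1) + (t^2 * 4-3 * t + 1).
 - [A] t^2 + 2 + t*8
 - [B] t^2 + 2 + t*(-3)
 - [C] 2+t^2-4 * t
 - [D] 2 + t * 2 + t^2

Adding the polynomials and combining like terms:
(-3*t^2 + t*(-1) + 1) + (t^2*4 - 3*t + 1)
= 2+t^2-4 * t
C) 2+t^2-4 * t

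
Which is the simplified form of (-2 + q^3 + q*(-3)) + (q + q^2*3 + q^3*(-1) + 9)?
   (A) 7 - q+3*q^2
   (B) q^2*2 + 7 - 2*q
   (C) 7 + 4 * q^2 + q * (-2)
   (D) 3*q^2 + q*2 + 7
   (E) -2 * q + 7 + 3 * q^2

Adding the polynomials and combining like terms:
(-2 + q^3 + q*(-3)) + (q + q^2*3 + q^3*(-1) + 9)
= -2 * q + 7 + 3 * q^2
E) -2 * q + 7 + 3 * q^2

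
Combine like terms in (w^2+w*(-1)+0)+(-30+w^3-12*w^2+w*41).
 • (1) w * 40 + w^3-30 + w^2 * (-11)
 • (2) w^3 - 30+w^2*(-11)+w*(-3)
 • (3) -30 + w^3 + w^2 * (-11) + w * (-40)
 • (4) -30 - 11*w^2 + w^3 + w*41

Adding the polynomials and combining like terms:
(w^2 + w*(-1) + 0) + (-30 + w^3 - 12*w^2 + w*41)
= w * 40 + w^3-30 + w^2 * (-11)
1) w * 40 + w^3-30 + w^2 * (-11)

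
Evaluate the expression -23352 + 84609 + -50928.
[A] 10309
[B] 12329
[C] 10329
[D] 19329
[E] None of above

First: -23352 + 84609 = 61257
Then: 61257 + -50928 = 10329
C) 10329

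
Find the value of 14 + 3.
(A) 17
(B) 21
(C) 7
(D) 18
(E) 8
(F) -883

14 + 3 = 17
A) 17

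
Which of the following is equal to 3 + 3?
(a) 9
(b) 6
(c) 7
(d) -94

3 + 3 = 6
b) 6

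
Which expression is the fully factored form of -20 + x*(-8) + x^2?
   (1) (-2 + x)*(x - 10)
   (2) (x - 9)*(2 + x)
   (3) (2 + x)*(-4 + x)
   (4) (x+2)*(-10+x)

We need to factor -20 + x*(-8) + x^2.
The factored form is (x+2)*(-10+x).
4) (x+2)*(-10+x)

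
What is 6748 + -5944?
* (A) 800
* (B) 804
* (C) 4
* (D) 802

6748 + -5944 = 804
B) 804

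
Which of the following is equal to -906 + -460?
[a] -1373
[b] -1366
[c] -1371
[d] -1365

-906 + -460 = -1366
b) -1366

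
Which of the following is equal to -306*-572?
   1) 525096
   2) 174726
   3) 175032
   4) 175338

-306 * -572 = 175032
3) 175032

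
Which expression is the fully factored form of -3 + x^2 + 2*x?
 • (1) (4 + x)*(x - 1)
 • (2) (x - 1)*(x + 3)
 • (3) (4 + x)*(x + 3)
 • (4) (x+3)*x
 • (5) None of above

We need to factor -3 + x^2 + 2*x.
The factored form is (x - 1)*(x + 3).
2) (x - 1)*(x + 3)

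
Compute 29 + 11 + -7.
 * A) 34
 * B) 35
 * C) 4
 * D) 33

First: 29 + 11 = 40
Then: 40 + -7 = 33
D) 33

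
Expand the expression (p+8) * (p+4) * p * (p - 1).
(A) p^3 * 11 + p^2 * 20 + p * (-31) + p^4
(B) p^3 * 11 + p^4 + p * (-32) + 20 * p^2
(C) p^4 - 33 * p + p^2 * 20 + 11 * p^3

Expanding (p+8) * (p+4) * p * (p - 1):
= p^3 * 11 + p^4 + p * (-32) + 20 * p^2
B) p^3 * 11 + p^4 + p * (-32) + 20 * p^2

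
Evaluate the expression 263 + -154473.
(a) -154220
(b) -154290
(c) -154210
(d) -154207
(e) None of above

263 + -154473 = -154210
c) -154210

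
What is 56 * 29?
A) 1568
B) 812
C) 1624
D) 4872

56 * 29 = 1624
C) 1624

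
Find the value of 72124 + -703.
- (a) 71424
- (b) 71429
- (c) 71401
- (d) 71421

72124 + -703 = 71421
d) 71421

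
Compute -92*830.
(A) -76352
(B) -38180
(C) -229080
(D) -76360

-92 * 830 = -76360
D) -76360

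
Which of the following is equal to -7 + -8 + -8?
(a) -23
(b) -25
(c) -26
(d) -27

First: -7 + -8 = -15
Then: -15 + -8 = -23
a) -23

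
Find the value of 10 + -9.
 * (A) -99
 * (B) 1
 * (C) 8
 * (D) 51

10 + -9 = 1
B) 1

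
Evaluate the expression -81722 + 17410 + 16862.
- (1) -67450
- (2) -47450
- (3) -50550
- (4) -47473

First: -81722 + 17410 = -64312
Then: -64312 + 16862 = -47450
2) -47450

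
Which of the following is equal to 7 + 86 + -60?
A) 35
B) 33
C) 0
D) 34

First: 7 + 86 = 93
Then: 93 + -60 = 33
B) 33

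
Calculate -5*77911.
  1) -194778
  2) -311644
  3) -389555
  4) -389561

-5 * 77911 = -389555
3) -389555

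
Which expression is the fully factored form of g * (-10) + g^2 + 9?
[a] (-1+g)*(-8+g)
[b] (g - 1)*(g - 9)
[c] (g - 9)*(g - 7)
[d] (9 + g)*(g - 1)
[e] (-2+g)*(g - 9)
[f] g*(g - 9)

We need to factor g * (-10) + g^2 + 9.
The factored form is (g - 1)*(g - 9).
b) (g - 1)*(g - 9)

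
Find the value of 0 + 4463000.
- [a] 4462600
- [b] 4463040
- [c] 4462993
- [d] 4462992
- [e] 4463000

0 + 4463000 = 4463000
e) 4463000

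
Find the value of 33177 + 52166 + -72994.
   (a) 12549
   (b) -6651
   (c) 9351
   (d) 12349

First: 33177 + 52166 = 85343
Then: 85343 + -72994 = 12349
d) 12349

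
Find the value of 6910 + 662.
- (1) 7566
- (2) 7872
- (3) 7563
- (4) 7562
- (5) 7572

6910 + 662 = 7572
5) 7572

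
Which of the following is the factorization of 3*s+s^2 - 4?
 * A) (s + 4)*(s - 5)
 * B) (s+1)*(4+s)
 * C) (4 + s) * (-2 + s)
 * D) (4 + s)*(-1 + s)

We need to factor 3*s+s^2 - 4.
The factored form is (4 + s)*(-1 + s).
D) (4 + s)*(-1 + s)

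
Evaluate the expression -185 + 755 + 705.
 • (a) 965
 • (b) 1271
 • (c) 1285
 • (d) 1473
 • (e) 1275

First: -185 + 755 = 570
Then: 570 + 705 = 1275
e) 1275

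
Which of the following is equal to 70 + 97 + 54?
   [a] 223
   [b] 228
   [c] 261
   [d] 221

First: 70 + 97 = 167
Then: 167 + 54 = 221
d) 221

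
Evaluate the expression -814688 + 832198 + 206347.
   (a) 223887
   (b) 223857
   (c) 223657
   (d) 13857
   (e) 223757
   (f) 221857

First: -814688 + 832198 = 17510
Then: 17510 + 206347 = 223857
b) 223857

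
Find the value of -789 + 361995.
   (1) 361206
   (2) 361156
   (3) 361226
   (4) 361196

-789 + 361995 = 361206
1) 361206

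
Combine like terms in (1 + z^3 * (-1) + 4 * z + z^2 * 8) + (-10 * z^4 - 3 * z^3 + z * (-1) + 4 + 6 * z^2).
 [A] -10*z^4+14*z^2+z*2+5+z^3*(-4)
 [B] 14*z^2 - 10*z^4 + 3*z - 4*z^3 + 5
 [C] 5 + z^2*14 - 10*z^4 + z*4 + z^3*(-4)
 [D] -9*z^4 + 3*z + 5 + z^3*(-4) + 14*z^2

Adding the polynomials and combining like terms:
(1 + z^3*(-1) + 4*z + z^2*8) + (-10*z^4 - 3*z^3 + z*(-1) + 4 + 6*z^2)
= 14*z^2 - 10*z^4 + 3*z - 4*z^3 + 5
B) 14*z^2 - 10*z^4 + 3*z - 4*z^3 + 5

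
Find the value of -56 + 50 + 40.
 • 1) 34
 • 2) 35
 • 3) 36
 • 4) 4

First: -56 + 50 = -6
Then: -6 + 40 = 34
1) 34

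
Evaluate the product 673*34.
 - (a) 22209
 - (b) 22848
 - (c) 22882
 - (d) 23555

673 * 34 = 22882
c) 22882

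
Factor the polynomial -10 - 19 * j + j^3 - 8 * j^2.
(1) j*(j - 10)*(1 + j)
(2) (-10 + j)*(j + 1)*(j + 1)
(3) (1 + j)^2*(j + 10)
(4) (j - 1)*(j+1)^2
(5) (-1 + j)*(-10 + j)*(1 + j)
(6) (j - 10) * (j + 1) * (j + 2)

We need to factor -10 - 19 * j + j^3 - 8 * j^2.
The factored form is (-10 + j)*(j + 1)*(j + 1).
2) (-10 + j)*(j + 1)*(j + 1)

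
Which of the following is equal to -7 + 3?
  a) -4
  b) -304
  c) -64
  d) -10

-7 + 3 = -4
a) -4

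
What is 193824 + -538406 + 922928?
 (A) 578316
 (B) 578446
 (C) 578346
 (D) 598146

First: 193824 + -538406 = -344582
Then: -344582 + 922928 = 578346
C) 578346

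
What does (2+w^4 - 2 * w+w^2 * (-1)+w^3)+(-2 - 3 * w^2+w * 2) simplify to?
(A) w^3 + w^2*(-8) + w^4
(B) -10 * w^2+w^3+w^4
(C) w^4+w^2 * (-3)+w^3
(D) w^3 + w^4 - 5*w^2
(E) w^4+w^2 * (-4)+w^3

Adding the polynomials and combining like terms:
(2 + w^4 - 2*w + w^2*(-1) + w^3) + (-2 - 3*w^2 + w*2)
= w^4+w^2 * (-4)+w^3
E) w^4+w^2 * (-4)+w^3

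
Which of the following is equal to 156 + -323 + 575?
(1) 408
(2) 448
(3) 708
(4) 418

First: 156 + -323 = -167
Then: -167 + 575 = 408
1) 408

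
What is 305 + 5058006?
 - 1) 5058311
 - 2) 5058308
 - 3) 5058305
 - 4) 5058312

305 + 5058006 = 5058311
1) 5058311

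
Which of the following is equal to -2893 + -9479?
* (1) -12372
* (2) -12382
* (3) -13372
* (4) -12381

-2893 + -9479 = -12372
1) -12372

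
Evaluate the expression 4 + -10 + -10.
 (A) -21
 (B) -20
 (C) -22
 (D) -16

First: 4 + -10 = -6
Then: -6 + -10 = -16
D) -16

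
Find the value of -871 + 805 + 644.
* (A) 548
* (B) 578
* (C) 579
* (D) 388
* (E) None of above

First: -871 + 805 = -66
Then: -66 + 644 = 578
B) 578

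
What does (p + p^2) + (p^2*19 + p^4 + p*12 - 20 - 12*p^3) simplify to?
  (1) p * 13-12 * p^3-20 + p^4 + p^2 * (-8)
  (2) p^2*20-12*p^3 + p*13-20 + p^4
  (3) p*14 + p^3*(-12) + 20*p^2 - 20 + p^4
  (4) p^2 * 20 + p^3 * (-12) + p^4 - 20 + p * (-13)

Adding the polynomials and combining like terms:
(p + p^2) + (p^2*19 + p^4 + p*12 - 20 - 12*p^3)
= p^2*20-12*p^3 + p*13-20 + p^4
2) p^2*20-12*p^3 + p*13-20 + p^4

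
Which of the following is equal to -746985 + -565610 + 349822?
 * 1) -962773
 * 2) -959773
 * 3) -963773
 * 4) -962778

First: -746985 + -565610 = -1312595
Then: -1312595 + 349822 = -962773
1) -962773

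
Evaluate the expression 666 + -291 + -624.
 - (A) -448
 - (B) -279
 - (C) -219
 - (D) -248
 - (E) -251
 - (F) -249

First: 666 + -291 = 375
Then: 375 + -624 = -249
F) -249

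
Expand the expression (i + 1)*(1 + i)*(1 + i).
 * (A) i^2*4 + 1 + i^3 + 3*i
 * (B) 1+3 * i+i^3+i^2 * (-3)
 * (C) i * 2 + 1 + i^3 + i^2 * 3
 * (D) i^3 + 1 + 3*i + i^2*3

Expanding (i + 1)*(1 + i)*(1 + i):
= i^3 + 1 + 3*i + i^2*3
D) i^3 + 1 + 3*i + i^2*3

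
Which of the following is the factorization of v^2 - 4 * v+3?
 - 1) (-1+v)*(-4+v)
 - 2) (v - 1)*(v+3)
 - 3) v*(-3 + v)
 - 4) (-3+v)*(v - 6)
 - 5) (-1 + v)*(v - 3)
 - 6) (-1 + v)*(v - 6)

We need to factor v^2 - 4 * v+3.
The factored form is (-1 + v)*(v - 3).
5) (-1 + v)*(v - 3)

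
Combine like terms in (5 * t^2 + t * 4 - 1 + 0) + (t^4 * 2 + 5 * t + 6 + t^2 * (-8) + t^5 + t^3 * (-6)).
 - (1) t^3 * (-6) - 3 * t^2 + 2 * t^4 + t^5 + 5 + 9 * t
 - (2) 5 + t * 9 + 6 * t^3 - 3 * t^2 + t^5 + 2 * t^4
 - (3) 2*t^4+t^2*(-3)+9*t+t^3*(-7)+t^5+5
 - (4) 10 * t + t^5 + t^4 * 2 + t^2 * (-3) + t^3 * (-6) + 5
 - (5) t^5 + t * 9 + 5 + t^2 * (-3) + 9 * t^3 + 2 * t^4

Adding the polynomials and combining like terms:
(5*t^2 + t*4 - 1 + 0) + (t^4*2 + 5*t + 6 + t^2*(-8) + t^5 + t^3*(-6))
= t^3 * (-6) - 3 * t^2 + 2 * t^4 + t^5 + 5 + 9 * t
1) t^3 * (-6) - 3 * t^2 + 2 * t^4 + t^5 + 5 + 9 * t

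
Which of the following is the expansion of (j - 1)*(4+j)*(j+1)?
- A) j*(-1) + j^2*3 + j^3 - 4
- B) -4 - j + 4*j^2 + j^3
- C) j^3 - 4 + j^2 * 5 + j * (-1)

Expanding (j - 1)*(4+j)*(j+1):
= -4 - j + 4*j^2 + j^3
B) -4 - j + 4*j^2 + j^3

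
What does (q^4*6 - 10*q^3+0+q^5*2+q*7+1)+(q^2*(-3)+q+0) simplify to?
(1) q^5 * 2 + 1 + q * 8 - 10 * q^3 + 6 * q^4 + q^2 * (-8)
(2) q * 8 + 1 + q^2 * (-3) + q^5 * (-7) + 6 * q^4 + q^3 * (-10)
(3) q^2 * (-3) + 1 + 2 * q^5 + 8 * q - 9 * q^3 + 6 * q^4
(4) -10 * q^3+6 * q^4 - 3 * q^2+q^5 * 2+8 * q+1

Adding the polynomials and combining like terms:
(q^4*6 - 10*q^3 + 0 + q^5*2 + q*7 + 1) + (q^2*(-3) + q + 0)
= -10 * q^3+6 * q^4 - 3 * q^2+q^5 * 2+8 * q+1
4) -10 * q^3+6 * q^4 - 3 * q^2+q^5 * 2+8 * q+1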